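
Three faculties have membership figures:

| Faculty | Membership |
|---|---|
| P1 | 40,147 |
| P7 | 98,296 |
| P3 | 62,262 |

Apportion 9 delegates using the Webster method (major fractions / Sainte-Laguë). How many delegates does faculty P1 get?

Standard divisor 200705/9 ≈ 22300.556; standard quotas: P1 1.800, P7 4.408, P3 2.792.
Rounding to the nearest integer gives P1 2, P7 4, P3 3 — total 9, matching the house size, so no adjustment is needed.
P1 receives 2.

2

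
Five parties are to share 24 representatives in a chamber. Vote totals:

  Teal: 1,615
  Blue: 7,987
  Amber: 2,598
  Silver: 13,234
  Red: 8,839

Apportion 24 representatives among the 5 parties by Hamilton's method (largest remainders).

Total 34273; standard divisor 34273/24 ≈ 1428.042.
Standard quotas: Teal 1.1309, Blue 5.5930, Amber 1.8193, Silver 9.2672, Red 6.1896.
Lower quotas: Teal 1, Blue 5, Amber 1, Silver 9, Red 6 (sum 22, leaving 2 seats).
Remainders in descending order: Amber 0.8193, Blue 0.5930, Silver 0.2672, Red 0.1896, Teal 0.1309.
Largest remainders: Amber, Blue receive the extra seats.

Teal 1, Blue 6, Amber 2, Silver 9, Red 6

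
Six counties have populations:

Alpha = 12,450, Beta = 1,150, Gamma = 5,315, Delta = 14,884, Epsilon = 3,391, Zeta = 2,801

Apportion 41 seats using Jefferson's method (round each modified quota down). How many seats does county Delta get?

Standard divisor 39991/41 ≈ 975.39; standard quotas: Alpha 12.764, Beta 1.179, Gamma 5.449, Delta 15.260, Epsilon 3.477, Zeta 2.872.
Rounding down gives 12, 1, 5, 15, 3, 2 = 38 seats, so the divisor must be adjusted.
With modified divisor 900: modified quotas Alpha 13.833, Beta 1.278, Gamma 5.906, Delta 16.538, Epsilon 3.768, Zeta 3.112.
Rounding down: Alpha 13, Beta 1, Gamma 5, Delta 16, Epsilon 3, Zeta 3 (total 41).
Delta receives 16.

16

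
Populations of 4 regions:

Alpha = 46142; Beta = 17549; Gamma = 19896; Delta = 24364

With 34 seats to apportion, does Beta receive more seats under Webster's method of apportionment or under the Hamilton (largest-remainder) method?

Webster

Webster: Alpha 14, Beta 6, Gamma 6, Delta 8.
Hamilton: Alpha 15, Beta 5, Gamma 6, Delta 8.
Beta gets 6 under Webster and 5 under Hamilton.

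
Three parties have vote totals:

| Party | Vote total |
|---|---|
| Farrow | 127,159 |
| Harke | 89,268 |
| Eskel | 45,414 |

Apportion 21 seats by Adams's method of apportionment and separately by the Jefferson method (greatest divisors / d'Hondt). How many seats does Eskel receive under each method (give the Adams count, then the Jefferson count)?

Adams: Farrow 10, Harke 7, Eskel 4.
Jefferson: Farrow 11, Harke 7, Eskel 3.
Eskel gets 4 under Adams and 3 under Jefferson.

4 and 3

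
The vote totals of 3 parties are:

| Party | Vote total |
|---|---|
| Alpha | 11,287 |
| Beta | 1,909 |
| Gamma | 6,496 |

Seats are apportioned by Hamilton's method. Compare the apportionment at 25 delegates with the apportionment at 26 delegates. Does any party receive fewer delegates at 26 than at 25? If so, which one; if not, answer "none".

Beta

At 25 seats: Alpha 14, Beta 3, Gamma 8.
At 26 seats: Alpha 15, Beta 2, Gamma 9.
Beta drops from 3 to 2.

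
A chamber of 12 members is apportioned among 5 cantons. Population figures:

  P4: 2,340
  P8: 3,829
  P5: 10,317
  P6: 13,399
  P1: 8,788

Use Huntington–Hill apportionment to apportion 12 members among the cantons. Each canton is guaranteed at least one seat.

With divisor 3292: modified quotas P4 0.711, P8 1.163, P5 3.134, P6 4.070, P1 2.670.
Geometric-mean thresholds: P4 (min 1), P8 √(1·2)=1.414, P5 √(3·4)=3.464, P6 √(4·5)=4.472, P1 √(2·3)=2.449.
Each quota rounded against its threshold gives P4 1, P8 1, P5 3, P6 4, P1 3 (total 12).

P4 1; P8 1; P5 3; P6 4; P1 3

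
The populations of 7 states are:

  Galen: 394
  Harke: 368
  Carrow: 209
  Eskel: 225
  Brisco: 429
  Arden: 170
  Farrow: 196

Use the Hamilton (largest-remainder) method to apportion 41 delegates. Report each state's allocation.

Galen 8; Harke 8; Carrow 4; Eskel 5; Brisco 9; Arden 3; Farrow 4

Total 1991; standard divisor 1991/41 ≈ 48.561.
Standard quotas: Galen 8.114, Harke 7.578, Carrow 4.304, Eskel 4.633, Brisco 8.834, Arden 3.501, Farrow 4.036.
Lower quotas: Galen 8, Harke 7, Carrow 4, Eskel 4, Brisco 8, Arden 3, Farrow 4 (sum 38, leaving 3 seats).
Remainders in descending order: Brisco 0.834, Eskel 0.633, Harke 0.578, Arden 0.501, Carrow 0.304, Galen 0.114, Farrow 0.036.
Largest remainders: Brisco, Eskel, Harke receive the extra seats.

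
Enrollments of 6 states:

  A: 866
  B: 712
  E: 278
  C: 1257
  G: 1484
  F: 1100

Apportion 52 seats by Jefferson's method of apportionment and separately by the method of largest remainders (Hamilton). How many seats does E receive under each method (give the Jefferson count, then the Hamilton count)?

Jefferson: A 8, B 6, E 2, C 12, G 14, F 10.
Hamilton: A 8, B 6, E 3, C 11, G 14, F 10.
E gets 2 under Jefferson and 3 under Hamilton.

2 and 3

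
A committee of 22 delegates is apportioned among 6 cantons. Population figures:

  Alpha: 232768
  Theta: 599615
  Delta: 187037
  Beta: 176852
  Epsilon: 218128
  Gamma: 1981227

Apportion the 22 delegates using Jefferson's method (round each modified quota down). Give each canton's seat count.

Standard divisor 3395627/22 ≈ 154346.682; standard quotas: Alpha 1.508, Theta 3.885, Delta 1.212, Beta 1.146, Epsilon 1.413, Gamma 12.836.
Rounding down gives 1, 3, 1, 1, 1, 12 = 19 seats, so the divisor must be adjusted.
With modified divisor 136800: modified quotas Alpha 1.702, Theta 4.383, Delta 1.367, Beta 1.293, Epsilon 1.595, Gamma 14.483.
Rounding down: Alpha 1, Theta 4, Delta 1, Beta 1, Epsilon 1, Gamma 14 (total 22).

Alpha 1, Theta 4, Delta 1, Beta 1, Epsilon 1, Gamma 14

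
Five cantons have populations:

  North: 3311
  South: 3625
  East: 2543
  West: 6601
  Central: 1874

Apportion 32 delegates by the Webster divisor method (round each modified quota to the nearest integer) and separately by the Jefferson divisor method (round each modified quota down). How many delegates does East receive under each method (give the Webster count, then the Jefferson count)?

5 and 4

Webster: North 6, South 6, East 5, West 12, Central 3.
Jefferson: North 6, South 7, East 4, West 12, Central 3.
East gets 5 under Webster and 4 under Jefferson.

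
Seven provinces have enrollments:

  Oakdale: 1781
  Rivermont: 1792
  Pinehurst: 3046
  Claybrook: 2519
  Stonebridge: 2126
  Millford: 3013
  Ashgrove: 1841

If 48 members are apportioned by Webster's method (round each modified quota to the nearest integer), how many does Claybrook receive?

8

Standard divisor 16118/48 ≈ 335.792; standard quotas: Oakdale 5.304, Rivermont 5.337, Pinehurst 9.071, Claybrook 7.502, Stonebridge 6.331, Millford 8.973, Ashgrove 5.483.
Rounding to the nearest integer gives 5, 5, 9, 8, 6, 9, 5 = 47 seats, so the divisor must be adjusted.
With modified divisor 330: modified quotas Oakdale 5.397, Rivermont 5.430, Pinehurst 9.230, Claybrook 7.633, Stonebridge 6.442, Millford 9.130, Ashgrove 5.579.
Rounding to the nearest integer: Oakdale 5, Rivermont 5, Pinehurst 9, Claybrook 8, Stonebridge 6, Millford 9, Ashgrove 6 (total 48).
Claybrook receives 8.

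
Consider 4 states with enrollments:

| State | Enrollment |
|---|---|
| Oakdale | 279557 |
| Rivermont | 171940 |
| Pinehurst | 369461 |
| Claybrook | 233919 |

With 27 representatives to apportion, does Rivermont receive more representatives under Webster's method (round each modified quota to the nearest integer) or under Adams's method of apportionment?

Webster: Oakdale 7, Rivermont 4, Pinehurst 10, Claybrook 6.
Adams: Oakdale 7, Rivermont 5, Pinehurst 9, Claybrook 6.
Rivermont gets 4 under Webster and 5 under Adams.

Adams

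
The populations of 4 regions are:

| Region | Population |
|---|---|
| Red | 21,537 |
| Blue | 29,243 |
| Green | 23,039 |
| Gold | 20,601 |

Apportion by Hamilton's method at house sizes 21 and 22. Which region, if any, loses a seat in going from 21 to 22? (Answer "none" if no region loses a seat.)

At 21 seats: Red 5, Blue 6, Green 5, Gold 5.
At 22 seats: Red 5, Blue 7, Green 5, Gold 5.
No region's allocation decreased.

none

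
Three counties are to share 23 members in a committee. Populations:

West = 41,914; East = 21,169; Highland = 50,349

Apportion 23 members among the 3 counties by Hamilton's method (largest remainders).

Standard divisor: 113432 ÷ 23 ≈ 4931.826.
Standard quotas: West 8.4987, East 4.2923, Highland 10.2090.
Lower quotas: West 8, East 4, Highland 10 (sum 22, leaving 1 seat).
Remainders in descending order: West 0.4987, East 0.2923, Highland 0.2090.
Largest remainder: West receives the extra seat.

West 9; East 4; Highland 10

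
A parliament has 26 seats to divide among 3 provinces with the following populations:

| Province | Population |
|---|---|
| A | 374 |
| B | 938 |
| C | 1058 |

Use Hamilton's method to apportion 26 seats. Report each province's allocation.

A 4, B 10, C 12

Standard divisor: 2370 ÷ 26 ≈ 91.154.
Standard quotas: A 4.103, B 10.290, C 11.607.
Lower quotas: A 4, B 10, C 11 (sum 25, leaving 1 seat).
Remainders in descending order: C 0.607, B 0.290, A 0.103.
Largest remainder: C receives the extra seat.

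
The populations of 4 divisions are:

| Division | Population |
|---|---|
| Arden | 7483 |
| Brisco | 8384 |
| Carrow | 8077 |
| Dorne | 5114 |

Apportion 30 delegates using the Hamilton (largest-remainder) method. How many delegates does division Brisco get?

The standard divisor is 29058/30 ≈ 968.6.
Standard quotas: Arden 7.7256, Brisco 8.6558, Carrow 8.3388, Dorne 5.2798.
Lower quotas: Arden 7, Brisco 8, Carrow 8, Dorne 5 (sum 28, leaving 2 seats).
Remainders in descending order: Arden 0.7256, Brisco 0.6558, Carrow 0.3388, Dorne 0.2798.
Largest remainders: Arden, Brisco receive the extra seats.
Brisco receives 9.

9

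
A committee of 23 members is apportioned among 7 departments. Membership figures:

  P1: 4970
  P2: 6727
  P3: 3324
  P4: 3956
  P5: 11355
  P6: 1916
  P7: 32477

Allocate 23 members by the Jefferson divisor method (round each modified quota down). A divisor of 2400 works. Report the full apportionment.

With modified divisor 2400: modified quotas P1 2.071, P2 2.803, P3 1.385, P4 1.648, P5 4.731, P6 0.798, P7 13.532.
Rounding down: P1 2, P2 2, P3 1, P4 1, P5 4, P6 0, P7 13 (total 23).

P1=2; P2=2; P3=1; P4=1; P5=4; P6=0; P7=13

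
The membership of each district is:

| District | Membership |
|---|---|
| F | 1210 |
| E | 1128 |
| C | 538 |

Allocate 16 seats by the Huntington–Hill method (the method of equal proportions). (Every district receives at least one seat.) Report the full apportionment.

With divisor 180: modified quotas F 6.722, E 6.267, C 2.989.
Geometric-mean thresholds: F √(6·7)=6.481, E √(6·7)=6.481, C √(2·3)=2.449.
Each quota rounded against its threshold gives F 7, E 6, C 3 (total 16).

F=7, E=6, C=3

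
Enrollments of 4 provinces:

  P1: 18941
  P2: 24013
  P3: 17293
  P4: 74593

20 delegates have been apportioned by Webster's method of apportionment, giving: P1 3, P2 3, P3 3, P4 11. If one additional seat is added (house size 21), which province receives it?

P2

Priority for the next seat is population ÷ (current seats + 0.5).
Priorities: P1 5411.714, P2 6860.857, P3 4940.857, P4 6486.348.
Highest priority: P2.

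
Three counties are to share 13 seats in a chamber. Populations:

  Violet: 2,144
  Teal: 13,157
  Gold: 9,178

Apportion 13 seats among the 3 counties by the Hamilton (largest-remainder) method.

Total 24479; standard divisor 24479/13 = 1883.
Standard quotas: Violet 1.1386, Teal 6.9873, Gold 4.8741.
Lower quotas: Violet 1, Teal 6, Gold 4 (sum 11, leaving 2 seats).
Remainders in descending order: Teal 0.9873, Gold 0.8741, Violet 0.1386.
The surplus seats go to Teal, Gold.

Violet 1, Teal 7, Gold 5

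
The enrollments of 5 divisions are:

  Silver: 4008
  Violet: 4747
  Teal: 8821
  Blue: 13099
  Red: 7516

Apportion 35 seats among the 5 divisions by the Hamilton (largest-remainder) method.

Silver 4, Violet 4, Teal 8, Blue 12, Red 7

Total 38191; standard divisor 38191/35 ≈ 1091.171.
Standard quotas: Silver 3.6731, Violet 4.3504, Teal 8.0840, Blue 12.0045, Red 6.8880.
Lower quotas: Silver 3, Violet 4, Teal 8, Blue 12, Red 6 (sum 33, leaving 2 seats).
Remainders in descending order: Red 0.8880, Silver 0.6731, Violet 0.3504, Teal 0.0840, Blue 0.0045.
The surplus seats go to Red, Silver.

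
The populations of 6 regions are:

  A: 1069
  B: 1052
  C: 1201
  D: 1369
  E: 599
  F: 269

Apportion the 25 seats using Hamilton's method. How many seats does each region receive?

A 5, B 5, C 5, D 6, E 3, F 1

The standard divisor is 5559/25 ≈ 222.36.
Standard quotas: A 4.808, B 4.731, C 5.401, D 6.157, E 2.694, F 1.210.
Lower quotas: A 4, B 4, C 5, D 6, E 2, F 1 (sum 22, leaving 3 seats).
Remainders in descending order: A 0.808, B 0.731, E 0.694, C 0.401, F 0.210, D 0.157.
Largest remainders: A, B, E receive the extra seats.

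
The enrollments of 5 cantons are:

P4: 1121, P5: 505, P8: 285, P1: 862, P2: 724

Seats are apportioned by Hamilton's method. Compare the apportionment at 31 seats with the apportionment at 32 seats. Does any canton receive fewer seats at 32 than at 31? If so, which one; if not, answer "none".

At 31 seats: P4 10, P5 4, P8 3, P1 8, P2 6.
At 32 seats: P4 10, P5 5, P8 2, P1 8, P2 7.
P8 drops from 3 to 2.

P8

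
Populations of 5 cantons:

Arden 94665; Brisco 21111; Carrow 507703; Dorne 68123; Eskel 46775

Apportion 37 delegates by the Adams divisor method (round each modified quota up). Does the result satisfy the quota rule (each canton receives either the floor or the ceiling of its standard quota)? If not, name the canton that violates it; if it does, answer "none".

Carrow

Standard quotas: Arden 4.744, Brisco 1.058, Carrow 25.441, Dorne 3.414, Eskel 2.344.
Adams allocation: Arden 5, Brisco 1, Carrow 24, Dorne 4, Eskel 3.
Carrow has quota 25.441 (lower 25, upper 26) but receives 24 — outside the quota interval.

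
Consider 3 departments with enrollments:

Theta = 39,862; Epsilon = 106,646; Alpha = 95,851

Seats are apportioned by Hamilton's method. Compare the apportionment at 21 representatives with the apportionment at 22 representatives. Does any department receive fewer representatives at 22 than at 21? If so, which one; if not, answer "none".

Theta

At 21 seats: Theta 4, Epsilon 9, Alpha 8.
At 22 seats: Theta 3, Epsilon 10, Alpha 9.
Theta drops from 4 to 3.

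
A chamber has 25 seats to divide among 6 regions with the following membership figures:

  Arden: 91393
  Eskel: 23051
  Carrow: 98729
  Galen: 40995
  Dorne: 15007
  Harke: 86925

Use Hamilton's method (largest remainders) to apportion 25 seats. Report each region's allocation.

Arden=6; Eskel=2; Carrow=7; Galen=3; Dorne=1; Harke=6

The standard divisor is 356100/25 = 14244.
Standard quotas: Arden 6.4162, Eskel 1.6183, Carrow 6.9313, Galen 2.8781, Dorne 1.0536, Harke 6.1026.
Lower quotas: Arden 6, Eskel 1, Carrow 6, Galen 2, Dorne 1, Harke 6 (sum 22, leaving 3 seats).
Remainders in descending order: Carrow 0.9313, Galen 0.8781, Eskel 0.6183, Arden 0.4162, Harke 0.1026, Dorne 0.0536.
Largest remainders: Carrow, Galen, Eskel receive the extra seats.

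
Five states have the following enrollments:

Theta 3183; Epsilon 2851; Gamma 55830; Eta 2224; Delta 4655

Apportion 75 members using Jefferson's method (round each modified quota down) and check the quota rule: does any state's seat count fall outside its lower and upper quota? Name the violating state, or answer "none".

Gamma

Standard quotas: Theta 3.473, Epsilon 3.110, Gamma 60.912, Eta 2.426, Delta 5.079.
Jefferson allocation: Theta 3, Epsilon 3, Gamma 62, Eta 2, Delta 5.
Gamma has quota 60.912 (lower 60, upper 61) but receives 62 — outside the quota interval.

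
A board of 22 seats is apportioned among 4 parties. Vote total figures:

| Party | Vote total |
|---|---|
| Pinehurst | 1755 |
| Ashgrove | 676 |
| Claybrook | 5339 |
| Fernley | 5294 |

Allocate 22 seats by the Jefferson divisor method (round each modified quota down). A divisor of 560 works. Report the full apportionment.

Pinehurst 3, Ashgrove 1, Claybrook 9, Fernley 9

With modified divisor 560: modified quotas Pinehurst 3.134, Ashgrove 1.207, Claybrook 9.534, Fernley 9.454.
Rounding down: Pinehurst 3, Ashgrove 1, Claybrook 9, Fernley 9 (total 22).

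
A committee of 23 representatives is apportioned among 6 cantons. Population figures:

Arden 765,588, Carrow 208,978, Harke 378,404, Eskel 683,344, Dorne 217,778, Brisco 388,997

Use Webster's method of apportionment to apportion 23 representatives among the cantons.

Standard divisor 2643089/23 ≈ 114916.913; standard quotas: Arden 6.662, Carrow 1.819, Harke 3.293, Eskel 5.946, Dorne 1.895, Brisco 3.385.
Rounding to the nearest integer gives Arden 7, Carrow 2, Harke 3, Eskel 6, Dorne 2, Brisco 3 — total 23, matching the house size, so no adjustment is needed.

Arden=7; Carrow=2; Harke=3; Eskel=6; Dorne=2; Brisco=3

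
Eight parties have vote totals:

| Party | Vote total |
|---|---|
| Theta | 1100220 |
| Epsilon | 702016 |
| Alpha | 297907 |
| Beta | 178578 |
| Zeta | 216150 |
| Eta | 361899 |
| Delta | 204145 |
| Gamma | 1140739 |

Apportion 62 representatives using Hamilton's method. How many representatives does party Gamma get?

17

Total 4201654; standard divisor 4201654/62 ≈ 67768.613.
Standard quotas: Theta 16.2349, Epsilon 10.3590, Alpha 4.3959, Beta 2.6351, Zeta 3.1895, Eta 5.3402, Delta 3.0124, Gamma 16.8329.
Lower quotas: Theta 16, Epsilon 10, Alpha 4, Beta 2, Zeta 3, Eta 5, Delta 3, Gamma 16 (sum 59, leaving 3 seats).
Remainders in descending order: Gamma 0.8329, Beta 0.6351, Alpha 0.3959, Epsilon 0.3590, Eta 0.3402, Theta 0.2349, Zeta 0.1895, Delta 0.0124.
Largest remainders: Gamma, Beta, Alpha receive the extra seats.
Gamma receives 17.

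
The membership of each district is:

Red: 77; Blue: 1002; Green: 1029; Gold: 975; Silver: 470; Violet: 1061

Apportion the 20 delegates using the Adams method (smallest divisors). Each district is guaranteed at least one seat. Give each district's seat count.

Red=1, Blue=4, Green=4, Gold=4, Silver=2, Violet=5

Standard divisor 4614/20 ≈ 230.7; standard quotas: Red 0.334, Blue 4.343, Green 4.460, Gold 4.226, Silver 2.037, Violet 4.599.
Rounding up gives 1, 5, 5, 5, 3, 5 = 24 seats, so the divisor must be adjusted.
With modified divisor 260: modified quotas Red 0.296, Blue 3.854, Green 3.958, Gold 3.750, Silver 1.808, Violet 4.081.
Rounding up: Red 1, Blue 4, Green 4, Gold 4, Silver 2, Violet 5 (total 20).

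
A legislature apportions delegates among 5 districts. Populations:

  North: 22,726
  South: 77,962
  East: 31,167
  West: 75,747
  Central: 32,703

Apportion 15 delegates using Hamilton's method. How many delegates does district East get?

2

The standard divisor is 240305/15 ≈ 16020.333.
Standard quotas: North 1.4186, South 4.8664, East 1.9455, West 4.7282, Central 2.0413.
Lower quotas: North 1, South 4, East 1, West 4, Central 2 (sum 12, leaving 3 seats).
Remainders in descending order: East 0.9455, South 0.8664, West 0.7282, North 0.4186, Central 0.0413.
Largest remainders: East, South, West receive the extra seats.
East receives 2.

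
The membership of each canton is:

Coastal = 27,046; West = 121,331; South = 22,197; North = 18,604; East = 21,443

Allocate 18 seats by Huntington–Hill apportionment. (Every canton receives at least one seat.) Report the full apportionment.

With divisor 12179: modified quotas Coastal 2.221, West 9.962, South 1.823, North 1.528, East 1.761.
Geometric-mean thresholds: Coastal √(2·3)=2.449, West √(9·10)=9.487, South √(1·2)=1.414, North √(1·2)=1.414, East √(1·2)=1.414.
Each quota rounded against its threshold gives Coastal 2, West 10, South 2, North 2, East 2 (total 18).

Coastal 2; West 10; South 2; North 2; East 2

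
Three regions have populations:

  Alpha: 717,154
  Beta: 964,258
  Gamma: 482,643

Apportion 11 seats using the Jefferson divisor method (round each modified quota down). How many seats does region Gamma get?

2

Standard divisor 2164055/11 ≈ 196732.273; standard quotas: Alpha 3.645, Beta 4.901, Gamma 2.453.
Rounding down gives 3, 4, 2 = 9 seats, so the divisor must be adjusted.
With modified divisor 170100: modified quotas Alpha 4.216, Beta 5.669, Gamma 2.837.
Rounding down: Alpha 4, Beta 5, Gamma 2 (total 11).
Gamma receives 2.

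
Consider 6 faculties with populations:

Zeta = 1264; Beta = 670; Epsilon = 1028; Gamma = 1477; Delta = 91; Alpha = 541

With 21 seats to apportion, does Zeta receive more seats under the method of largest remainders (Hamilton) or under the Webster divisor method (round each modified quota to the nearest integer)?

Webster

Hamilton: Zeta 5, Beta 3, Epsilon 4, Gamma 6, Delta 1, Alpha 2.
Webster: Zeta 6, Beta 3, Epsilon 4, Gamma 6, Delta 0, Alpha 2.
Zeta gets 5 under Hamilton and 6 under Webster.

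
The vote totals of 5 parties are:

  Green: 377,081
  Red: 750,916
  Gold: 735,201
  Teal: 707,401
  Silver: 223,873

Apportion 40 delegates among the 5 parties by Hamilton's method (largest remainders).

Green 5; Red 11; Gold 11; Teal 10; Silver 3

Total 2794472; standard divisor 2794472/40 ≈ 69861.8.
Standard quotas: Green 5.3975, Red 10.7486, Gold 10.5236, Teal 10.1257, Silver 3.2045.
Lower quotas: Green 5, Red 10, Gold 10, Teal 10, Silver 3 (sum 38, leaving 2 seats).
Remainders in descending order: Red 0.7486, Gold 0.5236, Green 0.3975, Silver 0.2045, Teal 0.1257.
The surplus seats go to Red, Gold.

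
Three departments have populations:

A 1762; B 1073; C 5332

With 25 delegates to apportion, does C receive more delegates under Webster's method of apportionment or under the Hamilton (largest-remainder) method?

Webster: A 5, B 3, C 17.
Hamilton: A 6, B 3, C 16.
C gets 17 under Webster and 16 under Hamilton.

Webster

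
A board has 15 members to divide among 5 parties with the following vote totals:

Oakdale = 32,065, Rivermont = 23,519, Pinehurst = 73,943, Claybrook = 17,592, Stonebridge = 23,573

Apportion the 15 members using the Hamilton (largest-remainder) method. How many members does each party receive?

Total 170692; standard divisor 170692/15 ≈ 11379.467.
Standard quotas: Oakdale 2.8178, Rivermont 2.0668, Pinehurst 6.4979, Claybrook 1.5459, Stonebridge 2.0715.
Lower quotas: Oakdale 2, Rivermont 2, Pinehurst 6, Claybrook 1, Stonebridge 2 (sum 13, leaving 2 seats).
Remainders in descending order: Oakdale 0.8178, Claybrook 0.5459, Pinehurst 0.4979, Stonebridge 0.0715, Rivermont 0.0668.
Largest remainders: Oakdale, Claybrook receive the extra seats.

Oakdale=3; Rivermont=2; Pinehurst=6; Claybrook=2; Stonebridge=2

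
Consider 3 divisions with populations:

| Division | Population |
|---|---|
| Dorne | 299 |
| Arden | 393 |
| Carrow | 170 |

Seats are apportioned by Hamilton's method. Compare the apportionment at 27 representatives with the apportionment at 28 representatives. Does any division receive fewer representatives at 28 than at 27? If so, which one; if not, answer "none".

At 27 seats: Dorne 10, Arden 12, Carrow 5.
At 28 seats: Dorne 10, Arden 13, Carrow 5.
No division's allocation decreased.

none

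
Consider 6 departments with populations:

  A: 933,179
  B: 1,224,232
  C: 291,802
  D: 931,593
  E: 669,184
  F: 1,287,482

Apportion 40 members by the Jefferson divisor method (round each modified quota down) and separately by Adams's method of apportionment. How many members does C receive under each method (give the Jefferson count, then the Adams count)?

2 and 3

Jefferson: A 7, B 9, C 2, D 7, E 5, F 10.
Adams: A 7, B 9, C 3, D 7, E 5, F 9.
C gets 2 under Jefferson and 3 under Adams.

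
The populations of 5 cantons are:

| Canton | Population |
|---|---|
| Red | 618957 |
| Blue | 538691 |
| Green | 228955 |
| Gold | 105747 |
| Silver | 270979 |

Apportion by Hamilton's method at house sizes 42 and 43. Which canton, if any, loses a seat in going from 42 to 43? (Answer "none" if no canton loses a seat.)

At 42 seats: Red 15, Blue 13, Green 5, Gold 3, Silver 6.
At 43 seats: Red 15, Blue 13, Green 6, Gold 2, Silver 7.
Gold drops from 3 to 2.

Gold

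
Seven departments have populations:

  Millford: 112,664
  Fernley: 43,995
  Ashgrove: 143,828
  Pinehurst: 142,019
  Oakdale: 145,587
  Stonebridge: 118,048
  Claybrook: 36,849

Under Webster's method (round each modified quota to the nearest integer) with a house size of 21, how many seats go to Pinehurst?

Standard divisor 742990/21 ≈ 35380.476; standard quotas: Millford 3.184, Fernley 1.243, Ashgrove 4.065, Pinehurst 4.014, Oakdale 4.115, Stonebridge 3.337, Claybrook 1.042.
Rounding to the nearest integer gives 3, 1, 4, 4, 4, 3, 1 = 20 seats, so the divisor must be adjusted.
With modified divisor 33000: modified quotas Millford 3.414, Fernley 1.333, Ashgrove 4.358, Pinehurst 4.304, Oakdale 4.412, Stonebridge 3.577, Claybrook 1.117.
Rounding to the nearest integer: Millford 3, Fernley 1, Ashgrove 4, Pinehurst 4, Oakdale 4, Stonebridge 4, Claybrook 1 (total 21).
Pinehurst receives 4.

4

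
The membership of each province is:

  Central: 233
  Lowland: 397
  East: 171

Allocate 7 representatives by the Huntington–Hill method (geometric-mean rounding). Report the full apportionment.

Central 2, Lowland 3, East 2

With divisor 118: modified quotas Central 1.975, Lowland 3.364, East 1.449.
Geometric-mean thresholds: Central √(1·2)=1.414, Lowland √(3·4)=3.464, East √(1·2)=1.414.
Each quota rounded against its threshold gives Central 2, Lowland 3, East 2 (total 7).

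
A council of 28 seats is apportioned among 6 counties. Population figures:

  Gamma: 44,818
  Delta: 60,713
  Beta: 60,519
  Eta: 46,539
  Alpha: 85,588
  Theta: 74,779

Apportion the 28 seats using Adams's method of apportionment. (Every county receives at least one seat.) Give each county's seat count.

Gamma: 3, Delta: 5, Beta: 5, Eta: 4, Alpha: 6, Theta: 5

Standard divisor 372956/28 ≈ 13319.857; standard quotas: Gamma 3.365, Delta 4.558, Beta 4.544, Eta 3.494, Alpha 6.426, Theta 5.614.
Rounding up gives 4, 5, 5, 4, 7, 6 = 31 seats, so the divisor must be adjusted.
With modified divisor 15040: modified quotas Gamma 2.980, Delta 4.037, Beta 4.024, Eta 3.094, Alpha 5.691, Theta 4.972.
Rounding up: Gamma 3, Delta 5, Beta 5, Eta 4, Alpha 6, Theta 5 (total 28).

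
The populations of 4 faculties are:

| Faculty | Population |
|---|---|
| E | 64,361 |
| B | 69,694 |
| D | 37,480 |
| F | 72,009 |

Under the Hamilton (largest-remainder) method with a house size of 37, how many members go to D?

6

Total 243544; standard divisor 243544/37 ≈ 6582.27.
Standard quotas: E 9.7779, B 10.5881, D 5.6941, F 10.9398.
Lower quotas: E 9, B 10, D 5, F 10 (sum 34, leaving 3 seats).
Remainders in descending order: F 0.9398, E 0.7779, D 0.6941, B 0.5881.
Largest remainders: F, E, D receive the extra seats.
D receives 6.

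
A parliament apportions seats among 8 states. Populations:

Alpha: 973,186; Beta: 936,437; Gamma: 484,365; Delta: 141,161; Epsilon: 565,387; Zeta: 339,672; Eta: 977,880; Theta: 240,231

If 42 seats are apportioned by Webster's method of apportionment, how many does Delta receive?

1

Standard divisor 4658319/42 ≈ 110912.357; standard quotas: Alpha 8.774, Beta 8.443, Gamma 4.367, Delta 1.273, Epsilon 5.098, Zeta 3.063, Eta 8.817, Theta 2.166.
Rounding to the nearest integer gives 9, 8, 4, 1, 5, 3, 9, 2 = 41 seats, so the divisor must be adjusted.
With modified divisor 108900: modified quotas Alpha 8.937, Beta 8.599, Gamma 4.448, Delta 1.296, Epsilon 5.192, Zeta 3.119, Eta 8.980, Theta 2.206.
Rounding to the nearest integer: Alpha 9, Beta 9, Gamma 4, Delta 1, Epsilon 5, Zeta 3, Eta 9, Theta 2 (total 42).
Delta receives 1.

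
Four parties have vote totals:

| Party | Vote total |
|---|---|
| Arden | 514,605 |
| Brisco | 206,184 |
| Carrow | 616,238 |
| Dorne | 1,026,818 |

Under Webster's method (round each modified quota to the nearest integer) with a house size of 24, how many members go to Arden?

Standard divisor 2363845/24 ≈ 98493.542; standard quotas: Arden 5.225, Brisco 2.093, Carrow 6.257, Dorne 10.425.
Rounding to the nearest integer gives 5, 2, 6, 10 = 23 seats, so the divisor must be adjusted.
With modified divisor 96300: modified quotas Arden 5.344, Brisco 2.141, Carrow 6.399, Dorne 10.663.
Rounding to the nearest integer: Arden 5, Brisco 2, Carrow 6, Dorne 11 (total 24).
Arden receives 5.

5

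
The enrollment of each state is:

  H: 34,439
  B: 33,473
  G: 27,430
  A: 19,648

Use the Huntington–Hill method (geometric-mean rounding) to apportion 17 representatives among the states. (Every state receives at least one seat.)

H 5, B 5, G 4, A 3

With divisor 6886: modified quotas H 5.001, B 4.861, G 3.983, A 2.853.
Geometric-mean thresholds: H √(5·6)=5.477, B √(4·5)=4.472, G √(3·4)=3.464, A √(2·3)=2.449.
Each quota rounded against its threshold gives H 5, B 5, G 4, A 3 (total 17).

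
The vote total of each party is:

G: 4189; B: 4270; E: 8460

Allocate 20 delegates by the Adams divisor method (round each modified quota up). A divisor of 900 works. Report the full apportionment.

G=5; B=5; E=10

With modified divisor 900: modified quotas G 4.654, B 4.744, E 9.400.
Rounding up: G 5, B 5, E 10 (total 20).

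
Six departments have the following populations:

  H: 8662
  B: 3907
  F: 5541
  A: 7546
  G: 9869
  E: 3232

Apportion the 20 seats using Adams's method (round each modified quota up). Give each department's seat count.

Standard divisor 38757/20 ≈ 1937.85; standard quotas: H 4.470, B 2.016, F 2.859, A 3.894, G 5.093, E 1.668.
Rounding up gives 5, 3, 3, 4, 6, 2 = 23 seats, so the divisor must be adjusted.
With modified divisor 2300: modified quotas H 3.766, B 1.699, F 2.409, A 3.281, G 4.291, E 1.405.
Rounding up: H 4, B 2, F 3, A 4, G 5, E 2 (total 20).

H 4; B 2; F 3; A 4; G 5; E 2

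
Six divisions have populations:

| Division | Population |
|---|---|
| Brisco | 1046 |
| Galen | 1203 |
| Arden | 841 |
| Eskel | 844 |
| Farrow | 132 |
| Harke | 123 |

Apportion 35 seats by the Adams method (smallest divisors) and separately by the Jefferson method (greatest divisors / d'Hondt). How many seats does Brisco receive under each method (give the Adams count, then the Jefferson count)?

8 and 9

Adams: Brisco 8, Galen 10, Arden 7, Eskel 7, Farrow 2, Harke 1.
Jefferson: Brisco 9, Galen 10, Arden 7, Eskel 7, Farrow 1, Harke 1.
Brisco gets 8 under Adams and 9 under Jefferson.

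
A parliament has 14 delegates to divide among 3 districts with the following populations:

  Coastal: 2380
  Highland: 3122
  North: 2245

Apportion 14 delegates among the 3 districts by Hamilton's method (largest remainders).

Standard divisor: 7747 ÷ 14 ≈ 553.357.
Standard quotas: Coastal 4.301, Highland 5.642, North 4.057.
Lower quotas: Coastal 4, Highland 5, North 4 (sum 13, leaving 1 seat).
Remainders in descending order: Highland 0.642, Coastal 0.301, North 0.057.
The surplus seat goes to Highland.

Coastal 4, Highland 6, North 4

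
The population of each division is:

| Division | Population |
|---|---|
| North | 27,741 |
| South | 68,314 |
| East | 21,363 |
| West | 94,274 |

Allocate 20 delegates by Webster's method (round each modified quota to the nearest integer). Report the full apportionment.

North 3, South 6, East 2, West 9

Standard divisor 211692/20 ≈ 10584.6; standard quotas: North 2.621, South 6.454, East 2.018, West 8.907.
Rounding to the nearest integer gives North 3, South 6, East 2, West 9 — total 20, matching the house size, so no adjustment is needed.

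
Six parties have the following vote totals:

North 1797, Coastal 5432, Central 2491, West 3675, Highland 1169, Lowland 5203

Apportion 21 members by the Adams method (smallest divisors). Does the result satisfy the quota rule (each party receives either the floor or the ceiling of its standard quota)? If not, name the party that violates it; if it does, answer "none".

Standard quotas: North 1.909, Coastal 5.771, Central 2.646, West 3.904, Highland 1.242, Lowland 5.528.
Adams allocation: North 2, Coastal 5, Central 3, West 4, Highland 2, Lowland 5.
Every allocation lies between the lower and upper quota.

none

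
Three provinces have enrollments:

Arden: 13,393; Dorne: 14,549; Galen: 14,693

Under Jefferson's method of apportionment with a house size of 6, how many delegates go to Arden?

2

Standard divisor 42635/6 ≈ 7105.833; standard quotas: Arden 1.885, Dorne 2.047, Galen 2.068.
Rounding down gives 1, 2, 2 = 5 seats, so the divisor must be adjusted.
With modified divisor 5800: modified quotas Arden 2.309, Dorne 2.508, Galen 2.533.
Rounding down: Arden 2, Dorne 2, Galen 2 (total 6).
Arden receives 2.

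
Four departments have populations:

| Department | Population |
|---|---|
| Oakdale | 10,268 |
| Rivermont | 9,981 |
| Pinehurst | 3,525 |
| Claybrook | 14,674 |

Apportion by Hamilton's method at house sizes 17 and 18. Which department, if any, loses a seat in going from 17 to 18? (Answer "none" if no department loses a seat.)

At 17 seats: Oakdale 5, Rivermont 4, Pinehurst 2, Claybrook 6.
At 18 seats: Oakdale 5, Rivermont 5, Pinehurst 1, Claybrook 7.
Pinehurst drops from 2 to 1.

Pinehurst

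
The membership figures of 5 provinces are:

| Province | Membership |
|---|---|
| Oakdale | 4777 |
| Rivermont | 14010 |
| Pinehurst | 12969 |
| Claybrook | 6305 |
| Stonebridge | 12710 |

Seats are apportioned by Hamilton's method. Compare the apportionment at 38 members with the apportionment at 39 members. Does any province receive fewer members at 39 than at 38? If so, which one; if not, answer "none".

Oakdale

At 38 seats: Oakdale 4, Rivermont 10, Pinehurst 10, Claybrook 5, Stonebridge 9.
At 39 seats: Oakdale 3, Rivermont 11, Pinehurst 10, Claybrook 5, Stonebridge 10.
Oakdale drops from 4 to 3.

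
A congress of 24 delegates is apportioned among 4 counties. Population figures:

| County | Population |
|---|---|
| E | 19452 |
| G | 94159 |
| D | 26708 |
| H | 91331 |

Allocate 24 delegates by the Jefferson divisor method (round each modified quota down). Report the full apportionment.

Standard divisor 231650/24 ≈ 9652.083; standard quotas: E 2.015, G 9.755, D 2.767, H 9.462.
Rounding down gives 2, 9, 2, 9 = 22 seats, so the divisor must be adjusted.
With modified divisor 9000: modified quotas E 2.161, G 10.462, D 2.968, H 10.148.
Rounding down: E 2, G 10, D 2, H 10 (total 24).

E 2, G 10, D 2, H 10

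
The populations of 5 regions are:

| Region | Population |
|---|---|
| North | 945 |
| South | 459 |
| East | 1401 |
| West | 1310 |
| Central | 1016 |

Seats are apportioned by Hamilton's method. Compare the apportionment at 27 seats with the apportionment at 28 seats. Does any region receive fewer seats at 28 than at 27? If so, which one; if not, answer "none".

South

At 27 seats: North 5, South 3, East 7, West 7, Central 5.
At 28 seats: North 5, South 2, East 8, West 7, Central 6.
South drops from 3 to 2.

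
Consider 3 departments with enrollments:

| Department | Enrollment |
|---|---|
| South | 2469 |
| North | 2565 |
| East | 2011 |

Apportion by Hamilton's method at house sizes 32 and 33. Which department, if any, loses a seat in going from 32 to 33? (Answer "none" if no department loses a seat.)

none

At 32 seats: South 11, North 12, East 9.
At 33 seats: South 12, North 12, East 9.
No department's allocation decreased.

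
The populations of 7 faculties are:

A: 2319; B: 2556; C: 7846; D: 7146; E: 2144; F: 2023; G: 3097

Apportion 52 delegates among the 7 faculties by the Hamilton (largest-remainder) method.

A: 4, B: 5, C: 15, D: 14, E: 4, F: 4, G: 6

Standard divisor: 27131 ÷ 52 ≈ 521.75.
Standard quotas: A 4.4447, B 4.8989, C 15.0379, D 13.6962, E 4.1092, F 3.8773, G 5.9358.
Lower quotas: A 4, B 4, C 15, D 13, E 4, F 3, G 5 (sum 48, leaving 4 seats).
Remainders in descending order: G 0.9358, B 0.8989, F 0.8773, D 0.6962, A 0.4447, E 0.1092, C 0.0379.
Largest remainders: G, B, F, D receive the extra seats.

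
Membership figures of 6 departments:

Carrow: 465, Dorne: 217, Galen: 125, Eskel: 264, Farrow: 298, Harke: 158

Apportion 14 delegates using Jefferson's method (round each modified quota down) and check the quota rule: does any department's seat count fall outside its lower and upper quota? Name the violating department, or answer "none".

Standard quotas: Carrow 4.263, Dorne 1.990, Galen 1.146, Eskel 2.420, Farrow 2.732, Harke 1.449.
Jefferson allocation: Carrow 5, Dorne 2, Galen 1, Eskel 2, Farrow 3, Harke 1.
Every allocation lies between the lower and upper quota.

none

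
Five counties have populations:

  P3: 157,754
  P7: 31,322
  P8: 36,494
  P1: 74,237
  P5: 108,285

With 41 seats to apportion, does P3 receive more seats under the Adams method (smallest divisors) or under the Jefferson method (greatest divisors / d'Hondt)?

Adams: P3 15, P7 3, P8 4, P1 8, P5 11.
Jefferson: P3 17, P7 3, P8 3, P1 7, P5 11.
P3 gets 15 under Adams and 17 under Jefferson.

Jefferson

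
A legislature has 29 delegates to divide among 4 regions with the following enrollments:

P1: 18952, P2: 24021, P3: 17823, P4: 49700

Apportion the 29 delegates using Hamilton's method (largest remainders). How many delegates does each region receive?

P1: 5, P2: 6, P3: 5, P4: 13

Standard divisor: 110496 ÷ 29 ≈ 3810.207.
Standard quotas: P1 4.9740, P2 6.3044, P3 4.6777, P4 13.0439.
Lower quotas: P1 4, P2 6, P3 4, P4 13 (sum 27, leaving 2 seats).
Remainders in descending order: P1 0.9740, P3 0.6777, P2 0.3044, P4 0.0439.
Largest remainders: P1, P3 receive the extra seats.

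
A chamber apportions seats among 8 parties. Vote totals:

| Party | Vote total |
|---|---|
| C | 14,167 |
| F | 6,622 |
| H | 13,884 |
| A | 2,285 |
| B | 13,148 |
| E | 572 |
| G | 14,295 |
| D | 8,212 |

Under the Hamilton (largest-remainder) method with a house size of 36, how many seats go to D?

4

The standard divisor is 73185/36 ≈ 2032.917.
Standard quotas: C 6.9688, F 3.2574, H 6.8296, A 1.1240, B 6.4676, E 0.2814, G 7.0318, D 4.0395.
Lower quotas: C 6, F 3, H 6, A 1, B 6, E 0, G 7, D 4 (sum 33, leaving 3 seats).
Remainders in descending order: C 0.9688, H 0.8296, B 0.4676, E 0.2814, F 0.2574, A 0.1240, D 0.0395, G 0.0318.
The surplus seats go to C, H, B.
D receives 4.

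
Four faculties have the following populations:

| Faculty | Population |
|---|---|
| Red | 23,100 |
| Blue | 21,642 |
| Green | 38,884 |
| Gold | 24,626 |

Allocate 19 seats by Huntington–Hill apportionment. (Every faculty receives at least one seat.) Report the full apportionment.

Red=4; Blue=4; Green=7; Gold=4

With divisor 5753: modified quotas Red 4.015, Blue 3.762, Green 6.759, Gold 4.281.
Geometric-mean thresholds: Red √(4·5)=4.472, Blue √(3·4)=3.464, Green √(6·7)=6.481, Gold √(4·5)=4.472.
Each quota rounded against its threshold gives Red 4, Blue 4, Green 7, Gold 4 (total 19).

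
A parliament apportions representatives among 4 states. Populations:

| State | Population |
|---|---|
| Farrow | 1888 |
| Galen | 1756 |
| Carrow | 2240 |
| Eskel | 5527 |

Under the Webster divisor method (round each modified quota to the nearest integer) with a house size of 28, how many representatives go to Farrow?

Standard divisor 11411/28 ≈ 407.536; standard quotas: Farrow 4.633, Galen 4.309, Carrow 5.496, Eskel 13.562.
Rounding to the nearest integer gives Farrow 5, Galen 4, Carrow 5, Eskel 14 — total 28, matching the house size, so no adjustment is needed.
Farrow receives 5.

5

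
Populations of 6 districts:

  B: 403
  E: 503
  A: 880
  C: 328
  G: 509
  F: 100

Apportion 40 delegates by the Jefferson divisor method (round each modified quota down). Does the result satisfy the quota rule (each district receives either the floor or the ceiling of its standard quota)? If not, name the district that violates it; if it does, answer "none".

none

Standard quotas: B 5.920, E 7.389, A 12.927, C 4.818, G 7.477, F 1.469.
Jefferson allocation: B 6, E 7, A 13, C 5, G 8, F 1.
Every allocation lies between the lower and upper quota.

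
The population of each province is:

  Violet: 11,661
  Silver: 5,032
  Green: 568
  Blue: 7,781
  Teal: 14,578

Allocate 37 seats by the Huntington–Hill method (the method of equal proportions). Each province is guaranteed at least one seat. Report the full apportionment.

Violet=11, Silver=5, Green=1, Blue=7, Teal=13

With divisor 1096: modified quotas Violet 10.640, Silver 4.591, Green 0.518, Blue 7.099, Teal 13.301.
Geometric-mean thresholds: Violet √(10·11)=10.488, Silver √(4·5)=4.472, Green (min 1), Blue √(7·8)=7.483, Teal √(13·14)=13.491.
Each quota rounded against its threshold gives Violet 11, Silver 5, Green 1, Blue 7, Teal 13 (total 37).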